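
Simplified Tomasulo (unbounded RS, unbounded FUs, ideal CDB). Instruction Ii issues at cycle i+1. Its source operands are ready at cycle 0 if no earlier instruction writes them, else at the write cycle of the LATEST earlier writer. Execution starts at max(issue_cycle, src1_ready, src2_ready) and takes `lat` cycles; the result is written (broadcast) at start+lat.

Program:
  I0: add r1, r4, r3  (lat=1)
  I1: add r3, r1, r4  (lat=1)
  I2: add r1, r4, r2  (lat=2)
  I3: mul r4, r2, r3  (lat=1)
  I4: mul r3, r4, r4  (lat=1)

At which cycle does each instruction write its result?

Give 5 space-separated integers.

Answer: 2 3 5 5 6

Derivation:
I0 add r1: issue@1 deps=(None,None) exec_start@1 write@2
I1 add r3: issue@2 deps=(0,None) exec_start@2 write@3
I2 add r1: issue@3 deps=(None,None) exec_start@3 write@5
I3 mul r4: issue@4 deps=(None,1) exec_start@4 write@5
I4 mul r3: issue@5 deps=(3,3) exec_start@5 write@6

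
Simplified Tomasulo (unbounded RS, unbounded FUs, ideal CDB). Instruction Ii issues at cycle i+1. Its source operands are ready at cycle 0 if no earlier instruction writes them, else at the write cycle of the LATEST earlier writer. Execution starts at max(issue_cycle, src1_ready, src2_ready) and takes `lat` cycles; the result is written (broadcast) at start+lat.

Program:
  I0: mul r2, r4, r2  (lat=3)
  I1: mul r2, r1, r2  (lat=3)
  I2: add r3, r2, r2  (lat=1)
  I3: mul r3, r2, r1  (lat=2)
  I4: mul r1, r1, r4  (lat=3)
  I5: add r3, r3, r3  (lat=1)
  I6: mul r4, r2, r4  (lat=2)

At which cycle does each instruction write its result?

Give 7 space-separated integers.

Answer: 4 7 8 9 8 10 9

Derivation:
I0 mul r2: issue@1 deps=(None,None) exec_start@1 write@4
I1 mul r2: issue@2 deps=(None,0) exec_start@4 write@7
I2 add r3: issue@3 deps=(1,1) exec_start@7 write@8
I3 mul r3: issue@4 deps=(1,None) exec_start@7 write@9
I4 mul r1: issue@5 deps=(None,None) exec_start@5 write@8
I5 add r3: issue@6 deps=(3,3) exec_start@9 write@10
I6 mul r4: issue@7 deps=(1,None) exec_start@7 write@9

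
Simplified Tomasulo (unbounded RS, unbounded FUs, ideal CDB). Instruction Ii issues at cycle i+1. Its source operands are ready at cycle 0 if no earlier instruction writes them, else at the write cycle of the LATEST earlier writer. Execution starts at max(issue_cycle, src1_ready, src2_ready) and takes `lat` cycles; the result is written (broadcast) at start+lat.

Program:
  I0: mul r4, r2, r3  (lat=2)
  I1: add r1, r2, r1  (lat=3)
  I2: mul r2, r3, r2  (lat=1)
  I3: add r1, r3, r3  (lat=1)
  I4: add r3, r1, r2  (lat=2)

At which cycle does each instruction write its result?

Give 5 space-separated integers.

Answer: 3 5 4 5 7

Derivation:
I0 mul r4: issue@1 deps=(None,None) exec_start@1 write@3
I1 add r1: issue@2 deps=(None,None) exec_start@2 write@5
I2 mul r2: issue@3 deps=(None,None) exec_start@3 write@4
I3 add r1: issue@4 deps=(None,None) exec_start@4 write@5
I4 add r3: issue@5 deps=(3,2) exec_start@5 write@7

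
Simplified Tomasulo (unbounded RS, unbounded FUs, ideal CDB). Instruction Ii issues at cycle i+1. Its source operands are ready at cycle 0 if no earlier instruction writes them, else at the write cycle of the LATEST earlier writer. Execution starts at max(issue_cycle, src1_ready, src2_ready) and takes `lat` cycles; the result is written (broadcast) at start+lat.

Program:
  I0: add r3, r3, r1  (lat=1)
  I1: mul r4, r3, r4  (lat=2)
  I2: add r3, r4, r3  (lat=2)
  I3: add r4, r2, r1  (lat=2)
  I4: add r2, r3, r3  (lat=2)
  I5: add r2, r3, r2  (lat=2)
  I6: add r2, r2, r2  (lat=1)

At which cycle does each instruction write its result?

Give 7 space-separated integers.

I0 add r3: issue@1 deps=(None,None) exec_start@1 write@2
I1 mul r4: issue@2 deps=(0,None) exec_start@2 write@4
I2 add r3: issue@3 deps=(1,0) exec_start@4 write@6
I3 add r4: issue@4 deps=(None,None) exec_start@4 write@6
I4 add r2: issue@5 deps=(2,2) exec_start@6 write@8
I5 add r2: issue@6 deps=(2,4) exec_start@8 write@10
I6 add r2: issue@7 deps=(5,5) exec_start@10 write@11

Answer: 2 4 6 6 8 10 11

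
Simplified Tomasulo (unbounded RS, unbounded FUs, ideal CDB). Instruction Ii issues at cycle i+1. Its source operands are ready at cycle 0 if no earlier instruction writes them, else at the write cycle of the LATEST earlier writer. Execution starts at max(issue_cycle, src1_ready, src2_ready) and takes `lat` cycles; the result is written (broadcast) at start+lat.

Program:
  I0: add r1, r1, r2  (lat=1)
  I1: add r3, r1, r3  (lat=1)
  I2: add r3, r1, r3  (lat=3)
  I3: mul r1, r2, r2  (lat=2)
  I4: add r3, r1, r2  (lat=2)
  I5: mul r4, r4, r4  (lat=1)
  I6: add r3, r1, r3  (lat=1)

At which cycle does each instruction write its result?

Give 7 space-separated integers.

Answer: 2 3 6 6 8 7 9

Derivation:
I0 add r1: issue@1 deps=(None,None) exec_start@1 write@2
I1 add r3: issue@2 deps=(0,None) exec_start@2 write@3
I2 add r3: issue@3 deps=(0,1) exec_start@3 write@6
I3 mul r1: issue@4 deps=(None,None) exec_start@4 write@6
I4 add r3: issue@5 deps=(3,None) exec_start@6 write@8
I5 mul r4: issue@6 deps=(None,None) exec_start@6 write@7
I6 add r3: issue@7 deps=(3,4) exec_start@8 write@9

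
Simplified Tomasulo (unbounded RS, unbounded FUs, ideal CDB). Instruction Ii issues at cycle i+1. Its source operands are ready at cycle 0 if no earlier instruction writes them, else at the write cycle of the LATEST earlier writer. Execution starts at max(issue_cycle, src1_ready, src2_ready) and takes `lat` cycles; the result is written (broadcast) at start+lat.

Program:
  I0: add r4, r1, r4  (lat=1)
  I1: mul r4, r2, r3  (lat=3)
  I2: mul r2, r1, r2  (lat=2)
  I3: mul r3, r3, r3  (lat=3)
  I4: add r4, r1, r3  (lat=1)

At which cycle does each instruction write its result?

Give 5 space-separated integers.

I0 add r4: issue@1 deps=(None,None) exec_start@1 write@2
I1 mul r4: issue@2 deps=(None,None) exec_start@2 write@5
I2 mul r2: issue@3 deps=(None,None) exec_start@3 write@5
I3 mul r3: issue@4 deps=(None,None) exec_start@4 write@7
I4 add r4: issue@5 deps=(None,3) exec_start@7 write@8

Answer: 2 5 5 7 8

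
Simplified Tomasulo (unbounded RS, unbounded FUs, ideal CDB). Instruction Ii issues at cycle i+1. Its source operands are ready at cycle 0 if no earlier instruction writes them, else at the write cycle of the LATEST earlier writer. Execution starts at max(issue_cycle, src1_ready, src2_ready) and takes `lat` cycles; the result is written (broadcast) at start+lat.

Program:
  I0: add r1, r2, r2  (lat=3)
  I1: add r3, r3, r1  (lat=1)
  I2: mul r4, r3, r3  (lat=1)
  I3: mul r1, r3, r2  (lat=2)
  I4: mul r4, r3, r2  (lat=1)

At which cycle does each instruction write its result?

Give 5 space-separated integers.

Answer: 4 5 6 7 6

Derivation:
I0 add r1: issue@1 deps=(None,None) exec_start@1 write@4
I1 add r3: issue@2 deps=(None,0) exec_start@4 write@5
I2 mul r4: issue@3 deps=(1,1) exec_start@5 write@6
I3 mul r1: issue@4 deps=(1,None) exec_start@5 write@7
I4 mul r4: issue@5 deps=(1,None) exec_start@5 write@6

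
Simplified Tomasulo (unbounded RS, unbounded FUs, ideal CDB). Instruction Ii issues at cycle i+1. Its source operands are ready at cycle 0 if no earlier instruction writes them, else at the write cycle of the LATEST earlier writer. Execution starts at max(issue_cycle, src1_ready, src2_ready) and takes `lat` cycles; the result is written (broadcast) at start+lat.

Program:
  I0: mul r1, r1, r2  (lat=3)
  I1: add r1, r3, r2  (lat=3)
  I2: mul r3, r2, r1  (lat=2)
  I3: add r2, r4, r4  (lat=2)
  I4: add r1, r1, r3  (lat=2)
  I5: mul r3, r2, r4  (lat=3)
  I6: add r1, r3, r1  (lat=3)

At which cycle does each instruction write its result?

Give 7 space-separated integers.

I0 mul r1: issue@1 deps=(None,None) exec_start@1 write@4
I1 add r1: issue@2 deps=(None,None) exec_start@2 write@5
I2 mul r3: issue@3 deps=(None,1) exec_start@5 write@7
I3 add r2: issue@4 deps=(None,None) exec_start@4 write@6
I4 add r1: issue@5 deps=(1,2) exec_start@7 write@9
I5 mul r3: issue@6 deps=(3,None) exec_start@6 write@9
I6 add r1: issue@7 deps=(5,4) exec_start@9 write@12

Answer: 4 5 7 6 9 9 12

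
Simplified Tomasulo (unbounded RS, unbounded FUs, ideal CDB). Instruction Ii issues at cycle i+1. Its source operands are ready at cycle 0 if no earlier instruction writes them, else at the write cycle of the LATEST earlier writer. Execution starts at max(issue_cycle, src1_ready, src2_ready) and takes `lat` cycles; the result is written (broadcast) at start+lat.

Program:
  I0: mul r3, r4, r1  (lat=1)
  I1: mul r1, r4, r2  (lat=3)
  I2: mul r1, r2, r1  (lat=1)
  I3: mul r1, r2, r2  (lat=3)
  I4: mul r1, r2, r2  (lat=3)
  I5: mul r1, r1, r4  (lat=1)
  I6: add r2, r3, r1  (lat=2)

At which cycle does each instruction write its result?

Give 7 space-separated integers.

I0 mul r3: issue@1 deps=(None,None) exec_start@1 write@2
I1 mul r1: issue@2 deps=(None,None) exec_start@2 write@5
I2 mul r1: issue@3 deps=(None,1) exec_start@5 write@6
I3 mul r1: issue@4 deps=(None,None) exec_start@4 write@7
I4 mul r1: issue@5 deps=(None,None) exec_start@5 write@8
I5 mul r1: issue@6 deps=(4,None) exec_start@8 write@9
I6 add r2: issue@7 deps=(0,5) exec_start@9 write@11

Answer: 2 5 6 7 8 9 11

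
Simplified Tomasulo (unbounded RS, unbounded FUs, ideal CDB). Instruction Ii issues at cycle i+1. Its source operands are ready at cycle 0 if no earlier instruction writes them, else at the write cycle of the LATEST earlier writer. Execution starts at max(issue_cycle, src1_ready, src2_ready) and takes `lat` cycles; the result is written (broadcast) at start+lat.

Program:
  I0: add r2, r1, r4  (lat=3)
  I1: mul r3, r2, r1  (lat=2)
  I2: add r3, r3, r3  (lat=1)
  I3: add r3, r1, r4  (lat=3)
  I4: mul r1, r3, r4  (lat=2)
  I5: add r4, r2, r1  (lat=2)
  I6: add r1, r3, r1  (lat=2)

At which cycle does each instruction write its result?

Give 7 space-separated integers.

Answer: 4 6 7 7 9 11 11

Derivation:
I0 add r2: issue@1 deps=(None,None) exec_start@1 write@4
I1 mul r3: issue@2 deps=(0,None) exec_start@4 write@6
I2 add r3: issue@3 deps=(1,1) exec_start@6 write@7
I3 add r3: issue@4 deps=(None,None) exec_start@4 write@7
I4 mul r1: issue@5 deps=(3,None) exec_start@7 write@9
I5 add r4: issue@6 deps=(0,4) exec_start@9 write@11
I6 add r1: issue@7 deps=(3,4) exec_start@9 write@11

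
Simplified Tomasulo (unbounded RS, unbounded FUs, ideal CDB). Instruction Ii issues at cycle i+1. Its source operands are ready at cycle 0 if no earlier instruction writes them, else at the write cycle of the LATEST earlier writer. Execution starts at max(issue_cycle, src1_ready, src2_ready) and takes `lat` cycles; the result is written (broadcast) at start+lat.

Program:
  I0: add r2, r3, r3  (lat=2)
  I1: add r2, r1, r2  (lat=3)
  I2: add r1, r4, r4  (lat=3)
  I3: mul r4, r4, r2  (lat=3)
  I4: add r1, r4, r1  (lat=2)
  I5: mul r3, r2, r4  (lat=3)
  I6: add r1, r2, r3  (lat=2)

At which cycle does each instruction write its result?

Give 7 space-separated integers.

Answer: 3 6 6 9 11 12 14

Derivation:
I0 add r2: issue@1 deps=(None,None) exec_start@1 write@3
I1 add r2: issue@2 deps=(None,0) exec_start@3 write@6
I2 add r1: issue@3 deps=(None,None) exec_start@3 write@6
I3 mul r4: issue@4 deps=(None,1) exec_start@6 write@9
I4 add r1: issue@5 deps=(3,2) exec_start@9 write@11
I5 mul r3: issue@6 deps=(1,3) exec_start@9 write@12
I6 add r1: issue@7 deps=(1,5) exec_start@12 write@14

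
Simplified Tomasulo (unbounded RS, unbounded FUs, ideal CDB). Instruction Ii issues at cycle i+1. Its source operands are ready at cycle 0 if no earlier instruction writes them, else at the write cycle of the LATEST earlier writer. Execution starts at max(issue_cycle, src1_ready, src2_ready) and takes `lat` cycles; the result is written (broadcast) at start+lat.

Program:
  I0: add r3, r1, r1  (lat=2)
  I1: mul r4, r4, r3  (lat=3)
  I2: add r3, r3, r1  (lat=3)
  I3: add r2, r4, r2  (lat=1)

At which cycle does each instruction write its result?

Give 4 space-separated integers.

I0 add r3: issue@1 deps=(None,None) exec_start@1 write@3
I1 mul r4: issue@2 deps=(None,0) exec_start@3 write@6
I2 add r3: issue@3 deps=(0,None) exec_start@3 write@6
I3 add r2: issue@4 deps=(1,None) exec_start@6 write@7

Answer: 3 6 6 7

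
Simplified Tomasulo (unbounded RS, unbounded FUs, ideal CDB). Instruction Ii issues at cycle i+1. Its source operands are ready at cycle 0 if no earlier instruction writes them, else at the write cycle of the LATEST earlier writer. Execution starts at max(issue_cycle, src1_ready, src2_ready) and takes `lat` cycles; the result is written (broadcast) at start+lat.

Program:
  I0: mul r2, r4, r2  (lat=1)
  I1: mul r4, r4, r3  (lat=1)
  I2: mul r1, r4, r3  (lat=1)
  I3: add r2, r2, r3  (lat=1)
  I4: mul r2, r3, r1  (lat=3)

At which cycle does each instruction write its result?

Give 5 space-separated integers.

Answer: 2 3 4 5 8

Derivation:
I0 mul r2: issue@1 deps=(None,None) exec_start@1 write@2
I1 mul r4: issue@2 deps=(None,None) exec_start@2 write@3
I2 mul r1: issue@3 deps=(1,None) exec_start@3 write@4
I3 add r2: issue@4 deps=(0,None) exec_start@4 write@5
I4 mul r2: issue@5 deps=(None,2) exec_start@5 write@8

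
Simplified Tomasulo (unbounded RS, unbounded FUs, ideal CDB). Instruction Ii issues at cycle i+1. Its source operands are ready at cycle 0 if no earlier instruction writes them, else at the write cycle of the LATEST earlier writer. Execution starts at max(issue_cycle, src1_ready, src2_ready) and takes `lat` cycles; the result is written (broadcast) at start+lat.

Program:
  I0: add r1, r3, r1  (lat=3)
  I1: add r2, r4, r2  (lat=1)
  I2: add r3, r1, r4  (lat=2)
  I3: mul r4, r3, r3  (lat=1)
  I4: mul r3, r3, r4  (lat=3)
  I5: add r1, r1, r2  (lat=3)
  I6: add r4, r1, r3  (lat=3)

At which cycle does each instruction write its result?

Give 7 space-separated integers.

I0 add r1: issue@1 deps=(None,None) exec_start@1 write@4
I1 add r2: issue@2 deps=(None,None) exec_start@2 write@3
I2 add r3: issue@3 deps=(0,None) exec_start@4 write@6
I3 mul r4: issue@4 deps=(2,2) exec_start@6 write@7
I4 mul r3: issue@5 deps=(2,3) exec_start@7 write@10
I5 add r1: issue@6 deps=(0,1) exec_start@6 write@9
I6 add r4: issue@7 deps=(5,4) exec_start@10 write@13

Answer: 4 3 6 7 10 9 13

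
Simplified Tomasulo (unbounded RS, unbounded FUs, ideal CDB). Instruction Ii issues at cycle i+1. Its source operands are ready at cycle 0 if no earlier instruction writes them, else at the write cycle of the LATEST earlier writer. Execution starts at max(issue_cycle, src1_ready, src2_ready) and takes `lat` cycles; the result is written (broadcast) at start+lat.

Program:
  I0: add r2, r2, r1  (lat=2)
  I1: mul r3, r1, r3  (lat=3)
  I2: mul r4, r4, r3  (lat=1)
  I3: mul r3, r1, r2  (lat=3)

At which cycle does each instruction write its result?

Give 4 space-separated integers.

I0 add r2: issue@1 deps=(None,None) exec_start@1 write@3
I1 mul r3: issue@2 deps=(None,None) exec_start@2 write@5
I2 mul r4: issue@3 deps=(None,1) exec_start@5 write@6
I3 mul r3: issue@4 deps=(None,0) exec_start@4 write@7

Answer: 3 5 6 7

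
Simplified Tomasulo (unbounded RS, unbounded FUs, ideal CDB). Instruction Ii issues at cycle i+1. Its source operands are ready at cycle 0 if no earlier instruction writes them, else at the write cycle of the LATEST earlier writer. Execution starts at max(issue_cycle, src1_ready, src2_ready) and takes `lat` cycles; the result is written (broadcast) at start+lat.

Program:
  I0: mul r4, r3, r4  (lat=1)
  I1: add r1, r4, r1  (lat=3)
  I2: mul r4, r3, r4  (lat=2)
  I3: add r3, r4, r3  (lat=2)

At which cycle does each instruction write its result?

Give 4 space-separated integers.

I0 mul r4: issue@1 deps=(None,None) exec_start@1 write@2
I1 add r1: issue@2 deps=(0,None) exec_start@2 write@5
I2 mul r4: issue@3 deps=(None,0) exec_start@3 write@5
I3 add r3: issue@4 deps=(2,None) exec_start@5 write@7

Answer: 2 5 5 7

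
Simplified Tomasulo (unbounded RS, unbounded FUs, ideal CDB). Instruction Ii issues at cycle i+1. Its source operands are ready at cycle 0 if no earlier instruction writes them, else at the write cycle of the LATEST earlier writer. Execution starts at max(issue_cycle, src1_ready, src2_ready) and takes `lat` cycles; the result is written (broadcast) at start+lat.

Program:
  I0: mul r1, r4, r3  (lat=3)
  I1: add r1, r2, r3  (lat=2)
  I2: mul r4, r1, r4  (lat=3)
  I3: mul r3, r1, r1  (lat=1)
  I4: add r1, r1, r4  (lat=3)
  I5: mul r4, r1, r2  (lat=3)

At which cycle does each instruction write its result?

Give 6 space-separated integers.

Answer: 4 4 7 5 10 13

Derivation:
I0 mul r1: issue@1 deps=(None,None) exec_start@1 write@4
I1 add r1: issue@2 deps=(None,None) exec_start@2 write@4
I2 mul r4: issue@3 deps=(1,None) exec_start@4 write@7
I3 mul r3: issue@4 deps=(1,1) exec_start@4 write@5
I4 add r1: issue@5 deps=(1,2) exec_start@7 write@10
I5 mul r4: issue@6 deps=(4,None) exec_start@10 write@13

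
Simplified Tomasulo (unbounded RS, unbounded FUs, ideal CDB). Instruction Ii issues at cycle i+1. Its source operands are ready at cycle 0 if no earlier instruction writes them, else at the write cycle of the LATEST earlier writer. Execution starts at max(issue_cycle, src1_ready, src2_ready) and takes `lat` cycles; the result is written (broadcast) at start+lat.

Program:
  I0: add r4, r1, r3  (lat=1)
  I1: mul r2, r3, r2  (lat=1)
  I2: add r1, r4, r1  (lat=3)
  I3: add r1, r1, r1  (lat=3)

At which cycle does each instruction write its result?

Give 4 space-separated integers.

Answer: 2 3 6 9

Derivation:
I0 add r4: issue@1 deps=(None,None) exec_start@1 write@2
I1 mul r2: issue@2 deps=(None,None) exec_start@2 write@3
I2 add r1: issue@3 deps=(0,None) exec_start@3 write@6
I3 add r1: issue@4 deps=(2,2) exec_start@6 write@9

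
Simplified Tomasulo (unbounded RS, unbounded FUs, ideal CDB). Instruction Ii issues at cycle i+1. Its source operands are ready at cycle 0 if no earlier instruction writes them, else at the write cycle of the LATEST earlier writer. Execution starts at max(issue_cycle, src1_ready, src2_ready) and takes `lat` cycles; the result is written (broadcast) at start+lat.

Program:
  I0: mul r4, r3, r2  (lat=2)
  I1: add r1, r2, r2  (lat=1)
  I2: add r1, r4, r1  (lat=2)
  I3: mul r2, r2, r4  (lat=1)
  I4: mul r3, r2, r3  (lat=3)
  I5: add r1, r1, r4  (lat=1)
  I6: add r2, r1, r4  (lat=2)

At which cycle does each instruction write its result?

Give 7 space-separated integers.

I0 mul r4: issue@1 deps=(None,None) exec_start@1 write@3
I1 add r1: issue@2 deps=(None,None) exec_start@2 write@3
I2 add r1: issue@3 deps=(0,1) exec_start@3 write@5
I3 mul r2: issue@4 deps=(None,0) exec_start@4 write@5
I4 mul r3: issue@5 deps=(3,None) exec_start@5 write@8
I5 add r1: issue@6 deps=(2,0) exec_start@6 write@7
I6 add r2: issue@7 deps=(5,0) exec_start@7 write@9

Answer: 3 3 5 5 8 7 9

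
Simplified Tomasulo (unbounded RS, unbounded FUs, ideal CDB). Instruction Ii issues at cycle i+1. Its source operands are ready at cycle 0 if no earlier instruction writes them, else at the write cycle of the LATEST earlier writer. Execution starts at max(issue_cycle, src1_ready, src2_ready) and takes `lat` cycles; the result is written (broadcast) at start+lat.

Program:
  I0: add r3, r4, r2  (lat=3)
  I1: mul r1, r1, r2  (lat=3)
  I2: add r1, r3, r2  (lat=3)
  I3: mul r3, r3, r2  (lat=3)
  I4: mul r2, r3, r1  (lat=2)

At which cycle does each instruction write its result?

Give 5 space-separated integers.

I0 add r3: issue@1 deps=(None,None) exec_start@1 write@4
I1 mul r1: issue@2 deps=(None,None) exec_start@2 write@5
I2 add r1: issue@3 deps=(0,None) exec_start@4 write@7
I3 mul r3: issue@4 deps=(0,None) exec_start@4 write@7
I4 mul r2: issue@5 deps=(3,2) exec_start@7 write@9

Answer: 4 5 7 7 9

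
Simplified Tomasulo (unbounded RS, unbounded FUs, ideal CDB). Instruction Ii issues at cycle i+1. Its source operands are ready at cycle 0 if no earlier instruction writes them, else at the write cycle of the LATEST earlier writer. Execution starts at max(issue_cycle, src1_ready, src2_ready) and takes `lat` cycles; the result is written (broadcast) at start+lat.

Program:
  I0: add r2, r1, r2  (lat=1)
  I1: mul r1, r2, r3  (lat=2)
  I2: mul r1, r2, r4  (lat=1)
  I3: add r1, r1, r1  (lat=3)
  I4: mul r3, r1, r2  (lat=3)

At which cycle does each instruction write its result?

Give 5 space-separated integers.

I0 add r2: issue@1 deps=(None,None) exec_start@1 write@2
I1 mul r1: issue@2 deps=(0,None) exec_start@2 write@4
I2 mul r1: issue@3 deps=(0,None) exec_start@3 write@4
I3 add r1: issue@4 deps=(2,2) exec_start@4 write@7
I4 mul r3: issue@5 deps=(3,0) exec_start@7 write@10

Answer: 2 4 4 7 10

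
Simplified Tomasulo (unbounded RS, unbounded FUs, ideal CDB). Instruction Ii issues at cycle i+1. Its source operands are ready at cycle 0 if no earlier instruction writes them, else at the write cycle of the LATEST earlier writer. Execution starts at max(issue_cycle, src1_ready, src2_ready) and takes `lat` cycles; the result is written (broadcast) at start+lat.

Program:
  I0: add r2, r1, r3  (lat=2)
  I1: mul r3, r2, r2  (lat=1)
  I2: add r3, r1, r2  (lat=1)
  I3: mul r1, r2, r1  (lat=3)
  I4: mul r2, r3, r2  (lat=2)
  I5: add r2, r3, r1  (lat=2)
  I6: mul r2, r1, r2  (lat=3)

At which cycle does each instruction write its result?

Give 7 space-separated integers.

I0 add r2: issue@1 deps=(None,None) exec_start@1 write@3
I1 mul r3: issue@2 deps=(0,0) exec_start@3 write@4
I2 add r3: issue@3 deps=(None,0) exec_start@3 write@4
I3 mul r1: issue@4 deps=(0,None) exec_start@4 write@7
I4 mul r2: issue@5 deps=(2,0) exec_start@5 write@7
I5 add r2: issue@6 deps=(2,3) exec_start@7 write@9
I6 mul r2: issue@7 deps=(3,5) exec_start@9 write@12

Answer: 3 4 4 7 7 9 12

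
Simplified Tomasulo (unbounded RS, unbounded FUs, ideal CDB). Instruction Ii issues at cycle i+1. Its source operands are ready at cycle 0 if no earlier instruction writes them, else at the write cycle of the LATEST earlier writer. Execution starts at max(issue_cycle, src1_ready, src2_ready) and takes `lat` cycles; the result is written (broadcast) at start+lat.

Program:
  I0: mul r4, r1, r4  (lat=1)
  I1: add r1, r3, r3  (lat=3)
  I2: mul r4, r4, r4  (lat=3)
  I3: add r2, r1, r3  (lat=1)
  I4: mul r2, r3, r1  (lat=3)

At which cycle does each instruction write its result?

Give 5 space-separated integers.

Answer: 2 5 6 6 8

Derivation:
I0 mul r4: issue@1 deps=(None,None) exec_start@1 write@2
I1 add r1: issue@2 deps=(None,None) exec_start@2 write@5
I2 mul r4: issue@3 deps=(0,0) exec_start@3 write@6
I3 add r2: issue@4 deps=(1,None) exec_start@5 write@6
I4 mul r2: issue@5 deps=(None,1) exec_start@5 write@8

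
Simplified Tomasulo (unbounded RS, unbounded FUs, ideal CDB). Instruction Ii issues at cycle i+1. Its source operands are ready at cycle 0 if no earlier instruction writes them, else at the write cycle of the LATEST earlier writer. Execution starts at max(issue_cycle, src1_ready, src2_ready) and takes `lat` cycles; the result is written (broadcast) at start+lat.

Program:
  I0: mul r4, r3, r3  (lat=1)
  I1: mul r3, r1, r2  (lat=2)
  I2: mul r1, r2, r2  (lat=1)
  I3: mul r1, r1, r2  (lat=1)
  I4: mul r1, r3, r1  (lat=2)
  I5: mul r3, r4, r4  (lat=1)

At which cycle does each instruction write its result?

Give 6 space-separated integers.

Answer: 2 4 4 5 7 7

Derivation:
I0 mul r4: issue@1 deps=(None,None) exec_start@1 write@2
I1 mul r3: issue@2 deps=(None,None) exec_start@2 write@4
I2 mul r1: issue@3 deps=(None,None) exec_start@3 write@4
I3 mul r1: issue@4 deps=(2,None) exec_start@4 write@5
I4 mul r1: issue@5 deps=(1,3) exec_start@5 write@7
I5 mul r3: issue@6 deps=(0,0) exec_start@6 write@7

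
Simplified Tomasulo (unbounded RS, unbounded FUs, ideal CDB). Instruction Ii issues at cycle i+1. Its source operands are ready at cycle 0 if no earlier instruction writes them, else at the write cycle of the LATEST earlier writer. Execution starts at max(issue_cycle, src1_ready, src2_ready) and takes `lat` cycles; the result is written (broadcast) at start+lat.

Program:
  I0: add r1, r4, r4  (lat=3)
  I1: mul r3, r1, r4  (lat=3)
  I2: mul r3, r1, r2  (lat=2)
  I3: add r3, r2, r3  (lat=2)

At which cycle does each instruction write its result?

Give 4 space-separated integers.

I0 add r1: issue@1 deps=(None,None) exec_start@1 write@4
I1 mul r3: issue@2 deps=(0,None) exec_start@4 write@7
I2 mul r3: issue@3 deps=(0,None) exec_start@4 write@6
I3 add r3: issue@4 deps=(None,2) exec_start@6 write@8

Answer: 4 7 6 8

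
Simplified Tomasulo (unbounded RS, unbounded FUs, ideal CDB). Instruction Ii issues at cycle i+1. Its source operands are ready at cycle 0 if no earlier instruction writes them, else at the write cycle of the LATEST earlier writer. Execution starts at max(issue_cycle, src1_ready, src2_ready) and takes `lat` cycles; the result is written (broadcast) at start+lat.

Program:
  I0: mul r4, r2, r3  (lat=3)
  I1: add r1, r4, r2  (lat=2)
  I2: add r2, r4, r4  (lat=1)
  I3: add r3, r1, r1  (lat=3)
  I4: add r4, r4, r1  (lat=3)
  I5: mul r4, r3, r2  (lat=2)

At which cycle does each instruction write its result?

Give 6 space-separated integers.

I0 mul r4: issue@1 deps=(None,None) exec_start@1 write@4
I1 add r1: issue@2 deps=(0,None) exec_start@4 write@6
I2 add r2: issue@3 deps=(0,0) exec_start@4 write@5
I3 add r3: issue@4 deps=(1,1) exec_start@6 write@9
I4 add r4: issue@5 deps=(0,1) exec_start@6 write@9
I5 mul r4: issue@6 deps=(3,2) exec_start@9 write@11

Answer: 4 6 5 9 9 11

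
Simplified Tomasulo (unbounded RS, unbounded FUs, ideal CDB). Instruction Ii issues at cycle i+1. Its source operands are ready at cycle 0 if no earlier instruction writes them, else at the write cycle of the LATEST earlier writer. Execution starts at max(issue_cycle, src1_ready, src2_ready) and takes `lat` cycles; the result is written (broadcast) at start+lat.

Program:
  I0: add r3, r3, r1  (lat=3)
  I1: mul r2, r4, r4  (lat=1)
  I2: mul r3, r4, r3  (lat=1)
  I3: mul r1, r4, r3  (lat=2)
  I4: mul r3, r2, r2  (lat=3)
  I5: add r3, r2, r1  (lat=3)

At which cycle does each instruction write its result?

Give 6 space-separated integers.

Answer: 4 3 5 7 8 10

Derivation:
I0 add r3: issue@1 deps=(None,None) exec_start@1 write@4
I1 mul r2: issue@2 deps=(None,None) exec_start@2 write@3
I2 mul r3: issue@3 deps=(None,0) exec_start@4 write@5
I3 mul r1: issue@4 deps=(None,2) exec_start@5 write@7
I4 mul r3: issue@5 deps=(1,1) exec_start@5 write@8
I5 add r3: issue@6 deps=(1,3) exec_start@7 write@10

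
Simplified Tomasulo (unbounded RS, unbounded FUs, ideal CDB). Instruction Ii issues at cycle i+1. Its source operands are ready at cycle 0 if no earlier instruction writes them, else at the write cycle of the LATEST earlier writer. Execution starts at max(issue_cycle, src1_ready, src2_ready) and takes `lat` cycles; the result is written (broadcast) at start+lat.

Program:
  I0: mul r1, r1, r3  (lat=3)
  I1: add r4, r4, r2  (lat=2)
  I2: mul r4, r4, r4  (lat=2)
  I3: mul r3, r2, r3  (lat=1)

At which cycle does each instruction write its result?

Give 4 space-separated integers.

I0 mul r1: issue@1 deps=(None,None) exec_start@1 write@4
I1 add r4: issue@2 deps=(None,None) exec_start@2 write@4
I2 mul r4: issue@3 deps=(1,1) exec_start@4 write@6
I3 mul r3: issue@4 deps=(None,None) exec_start@4 write@5

Answer: 4 4 6 5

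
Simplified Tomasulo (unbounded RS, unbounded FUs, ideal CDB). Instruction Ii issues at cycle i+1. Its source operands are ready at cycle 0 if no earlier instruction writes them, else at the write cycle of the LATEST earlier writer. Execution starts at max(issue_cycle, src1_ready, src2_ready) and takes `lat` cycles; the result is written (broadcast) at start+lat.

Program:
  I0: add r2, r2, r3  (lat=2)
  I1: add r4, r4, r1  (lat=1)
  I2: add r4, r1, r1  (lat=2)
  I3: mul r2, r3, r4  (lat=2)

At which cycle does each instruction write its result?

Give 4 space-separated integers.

I0 add r2: issue@1 deps=(None,None) exec_start@1 write@3
I1 add r4: issue@2 deps=(None,None) exec_start@2 write@3
I2 add r4: issue@3 deps=(None,None) exec_start@3 write@5
I3 mul r2: issue@4 deps=(None,2) exec_start@5 write@7

Answer: 3 3 5 7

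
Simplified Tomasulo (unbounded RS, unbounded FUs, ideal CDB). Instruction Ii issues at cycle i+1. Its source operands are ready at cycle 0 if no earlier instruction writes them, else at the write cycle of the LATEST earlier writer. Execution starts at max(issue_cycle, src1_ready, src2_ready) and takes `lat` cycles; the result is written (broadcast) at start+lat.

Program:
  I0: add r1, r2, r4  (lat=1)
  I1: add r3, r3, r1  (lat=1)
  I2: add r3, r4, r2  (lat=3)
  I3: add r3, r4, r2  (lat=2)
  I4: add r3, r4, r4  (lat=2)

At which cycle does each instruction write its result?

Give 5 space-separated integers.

I0 add r1: issue@1 deps=(None,None) exec_start@1 write@2
I1 add r3: issue@2 deps=(None,0) exec_start@2 write@3
I2 add r3: issue@3 deps=(None,None) exec_start@3 write@6
I3 add r3: issue@4 deps=(None,None) exec_start@4 write@6
I4 add r3: issue@5 deps=(None,None) exec_start@5 write@7

Answer: 2 3 6 6 7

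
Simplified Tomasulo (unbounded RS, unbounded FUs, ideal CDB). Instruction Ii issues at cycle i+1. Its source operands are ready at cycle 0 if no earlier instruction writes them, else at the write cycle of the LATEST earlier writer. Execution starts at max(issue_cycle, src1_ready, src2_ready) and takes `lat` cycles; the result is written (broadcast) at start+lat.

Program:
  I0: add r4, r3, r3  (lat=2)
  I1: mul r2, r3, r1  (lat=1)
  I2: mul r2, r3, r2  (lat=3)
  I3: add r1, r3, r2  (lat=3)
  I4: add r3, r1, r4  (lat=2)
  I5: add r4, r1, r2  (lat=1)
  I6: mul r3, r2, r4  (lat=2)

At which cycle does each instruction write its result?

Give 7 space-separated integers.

Answer: 3 3 6 9 11 10 12

Derivation:
I0 add r4: issue@1 deps=(None,None) exec_start@1 write@3
I1 mul r2: issue@2 deps=(None,None) exec_start@2 write@3
I2 mul r2: issue@3 deps=(None,1) exec_start@3 write@6
I3 add r1: issue@4 deps=(None,2) exec_start@6 write@9
I4 add r3: issue@5 deps=(3,0) exec_start@9 write@11
I5 add r4: issue@6 deps=(3,2) exec_start@9 write@10
I6 mul r3: issue@7 deps=(2,5) exec_start@10 write@12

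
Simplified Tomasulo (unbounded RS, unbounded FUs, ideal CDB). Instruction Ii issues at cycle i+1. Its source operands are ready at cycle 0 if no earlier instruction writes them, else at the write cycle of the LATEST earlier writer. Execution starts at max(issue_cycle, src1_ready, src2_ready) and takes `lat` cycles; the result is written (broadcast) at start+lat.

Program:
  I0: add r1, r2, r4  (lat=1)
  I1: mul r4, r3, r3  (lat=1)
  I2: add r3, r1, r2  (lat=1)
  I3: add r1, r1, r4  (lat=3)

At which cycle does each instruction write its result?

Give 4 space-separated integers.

I0 add r1: issue@1 deps=(None,None) exec_start@1 write@2
I1 mul r4: issue@2 deps=(None,None) exec_start@2 write@3
I2 add r3: issue@3 deps=(0,None) exec_start@3 write@4
I3 add r1: issue@4 deps=(0,1) exec_start@4 write@7

Answer: 2 3 4 7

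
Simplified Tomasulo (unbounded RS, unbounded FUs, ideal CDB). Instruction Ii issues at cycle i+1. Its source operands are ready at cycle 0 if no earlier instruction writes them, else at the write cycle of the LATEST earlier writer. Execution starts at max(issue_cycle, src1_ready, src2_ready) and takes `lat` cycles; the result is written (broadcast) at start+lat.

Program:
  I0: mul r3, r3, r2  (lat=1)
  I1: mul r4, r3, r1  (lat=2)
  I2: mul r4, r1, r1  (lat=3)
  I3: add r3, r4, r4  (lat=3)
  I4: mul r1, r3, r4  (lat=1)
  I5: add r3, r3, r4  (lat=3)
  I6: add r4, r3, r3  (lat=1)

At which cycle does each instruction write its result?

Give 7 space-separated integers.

I0 mul r3: issue@1 deps=(None,None) exec_start@1 write@2
I1 mul r4: issue@2 deps=(0,None) exec_start@2 write@4
I2 mul r4: issue@3 deps=(None,None) exec_start@3 write@6
I3 add r3: issue@4 deps=(2,2) exec_start@6 write@9
I4 mul r1: issue@5 deps=(3,2) exec_start@9 write@10
I5 add r3: issue@6 deps=(3,2) exec_start@9 write@12
I6 add r4: issue@7 deps=(5,5) exec_start@12 write@13

Answer: 2 4 6 9 10 12 13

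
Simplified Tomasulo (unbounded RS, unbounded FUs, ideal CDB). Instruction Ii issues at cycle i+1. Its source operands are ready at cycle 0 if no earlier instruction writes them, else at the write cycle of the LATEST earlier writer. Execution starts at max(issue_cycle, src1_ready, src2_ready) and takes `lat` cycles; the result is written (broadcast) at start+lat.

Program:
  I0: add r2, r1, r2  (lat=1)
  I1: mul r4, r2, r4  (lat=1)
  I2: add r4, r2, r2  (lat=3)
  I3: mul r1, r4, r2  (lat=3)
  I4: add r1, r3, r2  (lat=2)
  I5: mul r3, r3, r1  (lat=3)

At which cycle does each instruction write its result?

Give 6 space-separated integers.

Answer: 2 3 6 9 7 10

Derivation:
I0 add r2: issue@1 deps=(None,None) exec_start@1 write@2
I1 mul r4: issue@2 deps=(0,None) exec_start@2 write@3
I2 add r4: issue@3 deps=(0,0) exec_start@3 write@6
I3 mul r1: issue@4 deps=(2,0) exec_start@6 write@9
I4 add r1: issue@5 deps=(None,0) exec_start@5 write@7
I5 mul r3: issue@6 deps=(None,4) exec_start@7 write@10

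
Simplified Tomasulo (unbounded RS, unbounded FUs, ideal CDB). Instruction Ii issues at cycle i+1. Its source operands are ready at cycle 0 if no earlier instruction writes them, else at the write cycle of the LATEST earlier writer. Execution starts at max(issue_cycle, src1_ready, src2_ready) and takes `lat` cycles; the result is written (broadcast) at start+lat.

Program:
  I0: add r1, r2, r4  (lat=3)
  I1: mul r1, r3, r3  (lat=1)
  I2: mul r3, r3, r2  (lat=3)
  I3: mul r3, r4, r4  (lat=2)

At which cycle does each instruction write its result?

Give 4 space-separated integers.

I0 add r1: issue@1 deps=(None,None) exec_start@1 write@4
I1 mul r1: issue@2 deps=(None,None) exec_start@2 write@3
I2 mul r3: issue@3 deps=(None,None) exec_start@3 write@6
I3 mul r3: issue@4 deps=(None,None) exec_start@4 write@6

Answer: 4 3 6 6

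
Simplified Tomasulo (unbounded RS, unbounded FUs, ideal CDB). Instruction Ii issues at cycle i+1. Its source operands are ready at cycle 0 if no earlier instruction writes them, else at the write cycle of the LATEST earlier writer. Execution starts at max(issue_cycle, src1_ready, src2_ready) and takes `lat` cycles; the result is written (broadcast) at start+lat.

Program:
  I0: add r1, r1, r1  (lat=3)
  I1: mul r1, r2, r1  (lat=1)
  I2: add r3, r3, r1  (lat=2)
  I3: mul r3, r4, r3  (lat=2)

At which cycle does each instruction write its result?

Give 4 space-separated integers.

Answer: 4 5 7 9

Derivation:
I0 add r1: issue@1 deps=(None,None) exec_start@1 write@4
I1 mul r1: issue@2 deps=(None,0) exec_start@4 write@5
I2 add r3: issue@3 deps=(None,1) exec_start@5 write@7
I3 mul r3: issue@4 deps=(None,2) exec_start@7 write@9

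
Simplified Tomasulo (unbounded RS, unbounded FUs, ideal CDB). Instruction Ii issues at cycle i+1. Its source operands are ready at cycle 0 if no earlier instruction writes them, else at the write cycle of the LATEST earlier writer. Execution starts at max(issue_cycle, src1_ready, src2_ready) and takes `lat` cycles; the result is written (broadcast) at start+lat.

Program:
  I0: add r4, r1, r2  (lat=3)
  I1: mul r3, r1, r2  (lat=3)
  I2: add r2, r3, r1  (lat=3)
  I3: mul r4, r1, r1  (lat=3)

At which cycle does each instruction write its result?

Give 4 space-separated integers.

I0 add r4: issue@1 deps=(None,None) exec_start@1 write@4
I1 mul r3: issue@2 deps=(None,None) exec_start@2 write@5
I2 add r2: issue@3 deps=(1,None) exec_start@5 write@8
I3 mul r4: issue@4 deps=(None,None) exec_start@4 write@7

Answer: 4 5 8 7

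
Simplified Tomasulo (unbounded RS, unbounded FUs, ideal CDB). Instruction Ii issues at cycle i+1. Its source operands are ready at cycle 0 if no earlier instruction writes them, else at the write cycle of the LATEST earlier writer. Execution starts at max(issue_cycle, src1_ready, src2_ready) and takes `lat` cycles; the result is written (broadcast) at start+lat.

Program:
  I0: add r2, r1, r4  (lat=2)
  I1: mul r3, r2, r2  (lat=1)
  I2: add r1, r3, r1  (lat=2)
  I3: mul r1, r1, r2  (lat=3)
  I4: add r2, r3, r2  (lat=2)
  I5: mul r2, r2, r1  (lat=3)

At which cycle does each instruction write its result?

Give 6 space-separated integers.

Answer: 3 4 6 9 7 12

Derivation:
I0 add r2: issue@1 deps=(None,None) exec_start@1 write@3
I1 mul r3: issue@2 deps=(0,0) exec_start@3 write@4
I2 add r1: issue@3 deps=(1,None) exec_start@4 write@6
I3 mul r1: issue@4 deps=(2,0) exec_start@6 write@9
I4 add r2: issue@5 deps=(1,0) exec_start@5 write@7
I5 mul r2: issue@6 deps=(4,3) exec_start@9 write@12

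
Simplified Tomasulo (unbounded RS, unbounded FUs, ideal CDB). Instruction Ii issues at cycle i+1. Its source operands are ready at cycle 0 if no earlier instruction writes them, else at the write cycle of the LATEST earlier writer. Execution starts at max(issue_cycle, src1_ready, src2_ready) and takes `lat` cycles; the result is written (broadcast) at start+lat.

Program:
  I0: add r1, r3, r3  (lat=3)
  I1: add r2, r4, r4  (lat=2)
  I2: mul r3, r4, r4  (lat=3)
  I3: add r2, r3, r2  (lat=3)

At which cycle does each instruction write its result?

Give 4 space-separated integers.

I0 add r1: issue@1 deps=(None,None) exec_start@1 write@4
I1 add r2: issue@2 deps=(None,None) exec_start@2 write@4
I2 mul r3: issue@3 deps=(None,None) exec_start@3 write@6
I3 add r2: issue@4 deps=(2,1) exec_start@6 write@9

Answer: 4 4 6 9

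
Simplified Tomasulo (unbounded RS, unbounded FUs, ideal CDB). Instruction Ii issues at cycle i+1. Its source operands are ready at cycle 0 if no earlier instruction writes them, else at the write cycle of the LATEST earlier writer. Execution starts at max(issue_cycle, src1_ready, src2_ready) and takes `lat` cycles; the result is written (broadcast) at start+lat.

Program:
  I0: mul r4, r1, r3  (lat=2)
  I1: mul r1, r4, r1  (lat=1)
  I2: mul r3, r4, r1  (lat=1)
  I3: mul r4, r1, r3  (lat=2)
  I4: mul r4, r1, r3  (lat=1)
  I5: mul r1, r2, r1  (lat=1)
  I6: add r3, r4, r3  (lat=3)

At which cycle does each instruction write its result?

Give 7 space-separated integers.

I0 mul r4: issue@1 deps=(None,None) exec_start@1 write@3
I1 mul r1: issue@2 deps=(0,None) exec_start@3 write@4
I2 mul r3: issue@3 deps=(0,1) exec_start@4 write@5
I3 mul r4: issue@4 deps=(1,2) exec_start@5 write@7
I4 mul r4: issue@5 deps=(1,2) exec_start@5 write@6
I5 mul r1: issue@6 deps=(None,1) exec_start@6 write@7
I6 add r3: issue@7 deps=(4,2) exec_start@7 write@10

Answer: 3 4 5 7 6 7 10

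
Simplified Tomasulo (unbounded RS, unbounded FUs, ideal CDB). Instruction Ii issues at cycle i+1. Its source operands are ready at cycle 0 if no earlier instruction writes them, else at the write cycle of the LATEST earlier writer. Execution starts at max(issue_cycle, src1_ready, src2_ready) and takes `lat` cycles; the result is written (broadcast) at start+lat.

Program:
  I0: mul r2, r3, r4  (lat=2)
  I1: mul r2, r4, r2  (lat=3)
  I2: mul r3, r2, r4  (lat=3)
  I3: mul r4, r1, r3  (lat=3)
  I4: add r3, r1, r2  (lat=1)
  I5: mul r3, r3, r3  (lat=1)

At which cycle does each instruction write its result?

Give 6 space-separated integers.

I0 mul r2: issue@1 deps=(None,None) exec_start@1 write@3
I1 mul r2: issue@2 deps=(None,0) exec_start@3 write@6
I2 mul r3: issue@3 deps=(1,None) exec_start@6 write@9
I3 mul r4: issue@4 deps=(None,2) exec_start@9 write@12
I4 add r3: issue@5 deps=(None,1) exec_start@6 write@7
I5 mul r3: issue@6 deps=(4,4) exec_start@7 write@8

Answer: 3 6 9 12 7 8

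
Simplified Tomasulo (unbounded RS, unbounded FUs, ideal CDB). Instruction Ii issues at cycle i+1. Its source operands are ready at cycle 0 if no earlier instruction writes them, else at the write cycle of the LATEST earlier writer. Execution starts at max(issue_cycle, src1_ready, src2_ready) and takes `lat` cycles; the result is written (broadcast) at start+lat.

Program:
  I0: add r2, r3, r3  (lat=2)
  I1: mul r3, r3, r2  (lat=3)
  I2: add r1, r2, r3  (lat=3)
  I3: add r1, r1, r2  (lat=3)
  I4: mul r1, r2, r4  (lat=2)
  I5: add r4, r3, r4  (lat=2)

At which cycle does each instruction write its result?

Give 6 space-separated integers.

Answer: 3 6 9 12 7 8

Derivation:
I0 add r2: issue@1 deps=(None,None) exec_start@1 write@3
I1 mul r3: issue@2 deps=(None,0) exec_start@3 write@6
I2 add r1: issue@3 deps=(0,1) exec_start@6 write@9
I3 add r1: issue@4 deps=(2,0) exec_start@9 write@12
I4 mul r1: issue@5 deps=(0,None) exec_start@5 write@7
I5 add r4: issue@6 deps=(1,None) exec_start@6 write@8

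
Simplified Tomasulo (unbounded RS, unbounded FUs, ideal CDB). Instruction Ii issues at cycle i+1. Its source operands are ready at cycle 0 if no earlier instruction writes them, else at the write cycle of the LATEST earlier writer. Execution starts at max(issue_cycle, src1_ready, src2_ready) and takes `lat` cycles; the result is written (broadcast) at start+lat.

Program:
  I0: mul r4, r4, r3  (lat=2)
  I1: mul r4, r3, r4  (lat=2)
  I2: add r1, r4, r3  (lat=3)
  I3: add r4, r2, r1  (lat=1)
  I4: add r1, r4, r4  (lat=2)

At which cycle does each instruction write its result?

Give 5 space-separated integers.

Answer: 3 5 8 9 11

Derivation:
I0 mul r4: issue@1 deps=(None,None) exec_start@1 write@3
I1 mul r4: issue@2 deps=(None,0) exec_start@3 write@5
I2 add r1: issue@3 deps=(1,None) exec_start@5 write@8
I3 add r4: issue@4 deps=(None,2) exec_start@8 write@9
I4 add r1: issue@5 deps=(3,3) exec_start@9 write@11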